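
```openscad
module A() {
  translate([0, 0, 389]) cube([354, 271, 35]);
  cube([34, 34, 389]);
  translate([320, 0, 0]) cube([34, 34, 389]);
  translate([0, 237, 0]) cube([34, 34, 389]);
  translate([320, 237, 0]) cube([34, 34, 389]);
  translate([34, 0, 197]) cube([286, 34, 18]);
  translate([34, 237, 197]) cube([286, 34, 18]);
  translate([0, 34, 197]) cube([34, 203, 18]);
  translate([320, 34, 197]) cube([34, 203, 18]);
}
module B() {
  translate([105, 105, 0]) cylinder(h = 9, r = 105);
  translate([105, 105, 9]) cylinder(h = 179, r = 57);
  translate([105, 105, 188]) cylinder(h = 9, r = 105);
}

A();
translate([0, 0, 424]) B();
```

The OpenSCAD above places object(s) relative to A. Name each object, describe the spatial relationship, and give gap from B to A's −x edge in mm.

A is a stool. B is a spool. The spool is on top of the stool. The gap from the spool to the stool's −x edge is 0 mm.

The spool's min-x is at 0; the stool's min-x is 0; gap = 0 mm.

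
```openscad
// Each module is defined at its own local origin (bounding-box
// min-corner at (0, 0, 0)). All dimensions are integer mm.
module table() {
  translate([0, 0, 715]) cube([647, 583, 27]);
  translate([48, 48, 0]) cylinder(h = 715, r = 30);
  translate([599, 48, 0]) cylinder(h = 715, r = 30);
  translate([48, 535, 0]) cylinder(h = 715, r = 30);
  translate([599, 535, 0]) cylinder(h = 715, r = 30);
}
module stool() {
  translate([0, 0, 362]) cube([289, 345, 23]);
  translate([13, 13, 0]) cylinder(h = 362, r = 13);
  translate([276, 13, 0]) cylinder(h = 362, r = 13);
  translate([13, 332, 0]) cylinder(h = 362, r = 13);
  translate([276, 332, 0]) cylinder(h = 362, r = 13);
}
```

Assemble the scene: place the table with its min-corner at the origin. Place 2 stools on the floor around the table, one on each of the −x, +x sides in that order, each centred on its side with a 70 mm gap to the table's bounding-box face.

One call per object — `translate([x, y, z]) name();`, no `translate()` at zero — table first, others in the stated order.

table();
translate([-359, 119, 0]) stool();
translate([717, 119, 0]) stool();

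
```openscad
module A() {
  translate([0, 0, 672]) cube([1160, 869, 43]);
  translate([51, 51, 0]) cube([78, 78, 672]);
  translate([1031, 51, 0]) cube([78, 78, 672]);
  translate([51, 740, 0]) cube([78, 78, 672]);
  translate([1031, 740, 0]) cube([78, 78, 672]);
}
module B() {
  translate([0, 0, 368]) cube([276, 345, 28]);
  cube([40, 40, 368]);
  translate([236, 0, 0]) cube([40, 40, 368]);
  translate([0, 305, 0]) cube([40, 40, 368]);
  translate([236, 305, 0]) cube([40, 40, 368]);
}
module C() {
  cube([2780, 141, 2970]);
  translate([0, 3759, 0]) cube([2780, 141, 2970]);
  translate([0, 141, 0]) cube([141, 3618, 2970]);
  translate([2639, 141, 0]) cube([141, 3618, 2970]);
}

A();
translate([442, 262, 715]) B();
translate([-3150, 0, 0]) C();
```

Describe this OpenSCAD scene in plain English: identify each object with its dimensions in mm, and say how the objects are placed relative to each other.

A is a table with a 1160×869 mm rectangular top, 43 mm thick, top surface at z = 715 mm, supported by four 78×78 mm square legs, each inset 51 mm from the nearest pair of top edges, running from the floor.

B is a simple wooden stool: a rectangular seat 276 mm (x) by 345 mm (y), 28 mm thick, top face at z = 396 mm, on four square legs, each 40×40 mm in cross-section. The legs rest on z = 0, each flush with a corner of the seat.

C is a box-shaped house frame (walls only): outside footprint 2780×3900 mm, wall height 2970 mm, wall thickness 141 mm. The two y-facing walls run the full x-width; the two x-facing walls fit between the inner faces of the y-facing walls.

The stool is on top of the table, centred. The house frame is on the floor beside the table on its −x side.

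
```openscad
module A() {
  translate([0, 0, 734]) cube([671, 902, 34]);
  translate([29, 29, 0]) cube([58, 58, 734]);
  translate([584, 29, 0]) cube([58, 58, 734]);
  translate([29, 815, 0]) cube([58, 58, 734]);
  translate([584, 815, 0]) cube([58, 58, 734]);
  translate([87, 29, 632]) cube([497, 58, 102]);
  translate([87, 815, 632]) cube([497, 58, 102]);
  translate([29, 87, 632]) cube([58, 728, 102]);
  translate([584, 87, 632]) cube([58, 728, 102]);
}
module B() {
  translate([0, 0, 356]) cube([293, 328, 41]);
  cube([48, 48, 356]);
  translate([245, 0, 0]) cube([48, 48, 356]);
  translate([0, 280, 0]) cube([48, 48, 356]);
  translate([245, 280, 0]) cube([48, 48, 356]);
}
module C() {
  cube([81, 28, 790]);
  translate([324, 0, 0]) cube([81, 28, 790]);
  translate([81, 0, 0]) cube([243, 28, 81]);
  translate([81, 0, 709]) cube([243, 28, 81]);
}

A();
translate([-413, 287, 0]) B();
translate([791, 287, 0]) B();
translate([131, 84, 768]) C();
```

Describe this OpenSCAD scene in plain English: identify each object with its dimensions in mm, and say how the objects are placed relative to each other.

A is a rectangular dining table. The top is 671×902×34 mm with its upper surface at z = 768 mm. It stands on four 58×58 mm square legs, each inset 29 mm from the nearest pair of top edges, running from the floor to the underside of the top. Four apron rails, 58 mm thick and 102 mm tall, run between adjacent legs with their top edges flush with the underside of the top and their outer faces flush with the legs' outer faces.

B is a four-legged stool. The seat is a 293×328×41 mm slab whose top surface is at z = 397 mm; four square legs, each 48×48 mm in cross-section, run from the floor (z = 0) to the underside of the seat, each flush with a corner of the seat.

C is a picture frame with a 243×628 mm rectangular opening (x by z) and a uniform 81 mm border on every side. Frame depth is 28 mm along y. It is built from two vertical stiles running the full outside height and two horizontal rails spanning the gap between the stiles.

Two stools sit around the table at the −x, +x sides. The picture frame is on top of the table.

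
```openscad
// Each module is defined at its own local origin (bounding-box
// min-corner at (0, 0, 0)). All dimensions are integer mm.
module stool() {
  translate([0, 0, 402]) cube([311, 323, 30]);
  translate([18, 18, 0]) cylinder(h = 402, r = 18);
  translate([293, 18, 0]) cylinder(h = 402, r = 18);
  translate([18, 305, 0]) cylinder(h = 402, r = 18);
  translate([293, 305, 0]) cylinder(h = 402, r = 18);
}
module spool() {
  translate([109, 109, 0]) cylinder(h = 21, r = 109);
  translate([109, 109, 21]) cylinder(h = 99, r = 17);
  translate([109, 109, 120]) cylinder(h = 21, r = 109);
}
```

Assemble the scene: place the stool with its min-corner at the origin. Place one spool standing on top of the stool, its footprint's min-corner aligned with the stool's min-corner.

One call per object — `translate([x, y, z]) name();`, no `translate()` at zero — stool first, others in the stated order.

stool();
translate([0, 0, 432]) spool();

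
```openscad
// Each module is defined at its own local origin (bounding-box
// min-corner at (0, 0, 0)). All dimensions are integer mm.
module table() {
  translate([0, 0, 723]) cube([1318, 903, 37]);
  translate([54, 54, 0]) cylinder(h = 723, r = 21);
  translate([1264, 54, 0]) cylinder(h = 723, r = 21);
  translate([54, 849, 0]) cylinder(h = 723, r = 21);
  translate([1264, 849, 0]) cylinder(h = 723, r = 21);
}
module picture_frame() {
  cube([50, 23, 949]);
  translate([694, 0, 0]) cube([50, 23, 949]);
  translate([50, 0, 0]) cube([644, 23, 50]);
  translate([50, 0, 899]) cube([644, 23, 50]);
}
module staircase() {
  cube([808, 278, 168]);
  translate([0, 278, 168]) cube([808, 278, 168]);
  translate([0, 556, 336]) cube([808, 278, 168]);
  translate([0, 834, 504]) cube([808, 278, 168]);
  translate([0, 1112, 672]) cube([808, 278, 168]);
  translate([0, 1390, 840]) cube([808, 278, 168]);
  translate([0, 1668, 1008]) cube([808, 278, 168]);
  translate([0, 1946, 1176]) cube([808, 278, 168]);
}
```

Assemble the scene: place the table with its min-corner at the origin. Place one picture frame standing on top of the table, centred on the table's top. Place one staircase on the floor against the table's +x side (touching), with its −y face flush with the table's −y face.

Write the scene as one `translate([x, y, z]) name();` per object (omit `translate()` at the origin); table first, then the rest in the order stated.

table();
translate([287, 440, 760]) picture_frame();
translate([1318, 0, 0]) staircase();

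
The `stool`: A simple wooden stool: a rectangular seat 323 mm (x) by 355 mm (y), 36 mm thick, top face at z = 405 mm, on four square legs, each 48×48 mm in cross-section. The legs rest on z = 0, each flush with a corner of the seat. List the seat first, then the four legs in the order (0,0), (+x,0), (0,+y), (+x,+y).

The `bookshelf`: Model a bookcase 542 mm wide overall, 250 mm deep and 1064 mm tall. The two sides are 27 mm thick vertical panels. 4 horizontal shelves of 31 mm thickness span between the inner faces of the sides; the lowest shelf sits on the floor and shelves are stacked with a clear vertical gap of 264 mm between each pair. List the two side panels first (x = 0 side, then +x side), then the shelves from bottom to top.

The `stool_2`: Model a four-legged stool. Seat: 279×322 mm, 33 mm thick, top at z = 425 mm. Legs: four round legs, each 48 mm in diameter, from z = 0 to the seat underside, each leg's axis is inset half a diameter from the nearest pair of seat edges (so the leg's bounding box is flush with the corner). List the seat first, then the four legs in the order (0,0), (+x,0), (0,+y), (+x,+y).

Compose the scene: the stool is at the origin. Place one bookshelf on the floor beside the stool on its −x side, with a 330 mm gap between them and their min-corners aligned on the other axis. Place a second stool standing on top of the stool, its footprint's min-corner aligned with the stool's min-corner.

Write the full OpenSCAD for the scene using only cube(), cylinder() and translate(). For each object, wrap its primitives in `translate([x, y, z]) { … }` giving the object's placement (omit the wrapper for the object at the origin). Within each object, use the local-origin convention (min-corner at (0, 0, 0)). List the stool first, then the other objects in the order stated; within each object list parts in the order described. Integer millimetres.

translate([0, 0, 369]) cube([323, 355, 36]);
cube([48, 48, 369]);
translate([275, 0, 0]) cube([48, 48, 369]);
translate([0, 307, 0]) cube([48, 48, 369]);
translate([275, 307, 0]) cube([48, 48, 369]);
translate([-872, 0, 0]) {
  cube([27, 250, 1064]);
  translate([515, 0, 0]) cube([27, 250, 1064]);
  translate([27, 0, 0]) cube([488, 250, 31]);
  translate([27, 0, 295]) cube([488, 250, 31]);
  translate([27, 0, 590]) cube([488, 250, 31]);
  translate([27, 0, 885]) cube([488, 250, 31]);
}
translate([0, 0, 405]) {
  translate([0, 0, 392]) cube([279, 322, 33]);
  translate([24, 24, 0]) cylinder(h = 392, r = 24);
  translate([255, 24, 0]) cylinder(h = 392, r = 24);
  translate([24, 298, 0]) cylinder(h = 392, r = 24);
  translate([255, 298, 0]) cylinder(h = 392, r = 24);
}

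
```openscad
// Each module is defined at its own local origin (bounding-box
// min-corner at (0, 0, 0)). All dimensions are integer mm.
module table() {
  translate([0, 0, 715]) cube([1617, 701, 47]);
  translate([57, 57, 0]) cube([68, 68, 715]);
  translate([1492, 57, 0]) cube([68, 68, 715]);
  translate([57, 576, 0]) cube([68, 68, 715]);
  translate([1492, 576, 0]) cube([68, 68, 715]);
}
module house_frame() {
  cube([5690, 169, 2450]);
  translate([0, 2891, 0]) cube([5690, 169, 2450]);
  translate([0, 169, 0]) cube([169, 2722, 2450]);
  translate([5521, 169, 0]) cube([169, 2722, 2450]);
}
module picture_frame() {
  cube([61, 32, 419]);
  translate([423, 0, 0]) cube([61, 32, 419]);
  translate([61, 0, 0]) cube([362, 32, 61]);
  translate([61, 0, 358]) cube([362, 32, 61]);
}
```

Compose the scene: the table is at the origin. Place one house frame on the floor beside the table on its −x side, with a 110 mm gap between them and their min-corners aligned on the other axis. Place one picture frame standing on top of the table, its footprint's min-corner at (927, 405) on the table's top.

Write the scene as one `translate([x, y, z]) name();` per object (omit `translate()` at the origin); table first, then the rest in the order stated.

table();
translate([-5800, 0, 0]) house_frame();
translate([927, 405, 762]) picture_frame();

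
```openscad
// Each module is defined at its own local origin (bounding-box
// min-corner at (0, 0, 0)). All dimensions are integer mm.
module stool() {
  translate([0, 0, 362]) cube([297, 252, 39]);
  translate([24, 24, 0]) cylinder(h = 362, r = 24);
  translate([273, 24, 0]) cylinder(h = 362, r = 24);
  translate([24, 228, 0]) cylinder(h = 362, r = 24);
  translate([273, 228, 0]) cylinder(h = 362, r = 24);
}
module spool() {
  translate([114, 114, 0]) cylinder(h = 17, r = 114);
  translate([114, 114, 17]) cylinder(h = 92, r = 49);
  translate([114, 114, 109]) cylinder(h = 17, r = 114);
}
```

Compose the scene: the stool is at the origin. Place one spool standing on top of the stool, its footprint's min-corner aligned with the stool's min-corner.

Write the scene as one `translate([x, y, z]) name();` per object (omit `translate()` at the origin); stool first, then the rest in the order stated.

stool();
translate([0, 0, 401]) spool();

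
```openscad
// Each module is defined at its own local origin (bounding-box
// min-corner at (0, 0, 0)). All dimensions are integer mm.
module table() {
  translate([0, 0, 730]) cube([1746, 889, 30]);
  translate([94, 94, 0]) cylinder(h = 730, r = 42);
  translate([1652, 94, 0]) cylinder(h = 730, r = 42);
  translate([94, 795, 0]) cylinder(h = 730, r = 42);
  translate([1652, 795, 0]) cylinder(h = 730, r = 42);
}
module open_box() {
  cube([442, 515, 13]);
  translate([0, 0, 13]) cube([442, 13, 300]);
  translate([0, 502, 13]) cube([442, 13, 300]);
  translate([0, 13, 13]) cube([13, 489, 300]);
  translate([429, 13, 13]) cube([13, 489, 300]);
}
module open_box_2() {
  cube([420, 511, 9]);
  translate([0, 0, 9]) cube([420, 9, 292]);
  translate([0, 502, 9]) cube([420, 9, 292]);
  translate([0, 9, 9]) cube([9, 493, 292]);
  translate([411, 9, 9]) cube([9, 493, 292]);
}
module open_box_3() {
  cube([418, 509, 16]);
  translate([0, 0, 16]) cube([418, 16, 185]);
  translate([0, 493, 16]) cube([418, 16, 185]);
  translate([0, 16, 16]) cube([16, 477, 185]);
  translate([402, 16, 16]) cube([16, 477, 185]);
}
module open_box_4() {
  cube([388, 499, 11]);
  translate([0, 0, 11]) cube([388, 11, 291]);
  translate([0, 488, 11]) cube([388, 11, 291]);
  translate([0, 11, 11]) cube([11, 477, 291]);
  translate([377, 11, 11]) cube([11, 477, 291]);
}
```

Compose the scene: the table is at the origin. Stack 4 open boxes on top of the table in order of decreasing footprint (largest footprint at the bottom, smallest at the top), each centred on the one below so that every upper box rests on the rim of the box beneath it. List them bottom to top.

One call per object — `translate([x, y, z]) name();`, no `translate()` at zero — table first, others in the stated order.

table();
translate([652, 187, 760]) open_box();
translate([663, 189, 1073]) open_box_2();
translate([664, 190, 1374]) open_box_3();
translate([679, 195, 1575]) open_box_4();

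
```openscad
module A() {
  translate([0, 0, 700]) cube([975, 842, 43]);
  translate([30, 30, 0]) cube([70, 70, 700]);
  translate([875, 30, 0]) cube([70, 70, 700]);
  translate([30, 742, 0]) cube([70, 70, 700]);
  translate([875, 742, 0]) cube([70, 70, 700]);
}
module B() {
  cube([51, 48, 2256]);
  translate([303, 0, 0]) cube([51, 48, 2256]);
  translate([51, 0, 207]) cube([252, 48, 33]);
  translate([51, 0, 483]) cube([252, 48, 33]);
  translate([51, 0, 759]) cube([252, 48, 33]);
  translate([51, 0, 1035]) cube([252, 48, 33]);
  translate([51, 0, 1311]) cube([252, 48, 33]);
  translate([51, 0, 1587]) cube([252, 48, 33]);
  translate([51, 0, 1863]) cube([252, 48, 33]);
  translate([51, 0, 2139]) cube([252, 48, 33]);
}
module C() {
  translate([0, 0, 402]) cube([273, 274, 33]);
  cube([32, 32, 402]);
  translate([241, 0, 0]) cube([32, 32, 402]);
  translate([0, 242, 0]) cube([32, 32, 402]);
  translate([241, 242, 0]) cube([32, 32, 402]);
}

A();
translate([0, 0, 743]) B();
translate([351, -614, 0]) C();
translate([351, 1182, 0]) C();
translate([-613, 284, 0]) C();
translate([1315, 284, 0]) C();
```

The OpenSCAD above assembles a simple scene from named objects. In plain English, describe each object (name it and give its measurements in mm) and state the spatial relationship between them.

A is a table with a 975×842 mm rectangular top, 43 mm thick, top surface at z = 743 mm, supported by four 70×70 mm square legs, each inset 30 mm from the nearest pair of top edges, running from the floor.

B is a wooden ladder with two side rails of 51×48 mm section and 2256 mm height, set 354 mm apart overall. Between them run 8 rectangular rungs (48 mm deep, 33 mm thick), front faces flush with the rails' −y face. The bottom of the first rung is 207 mm above the floor and each subsequent rung is 276 mm higher than the one below.

C is a four-legged stool. The seat is a 273×274×33 mm slab whose top surface is at z = 435 mm; four square legs, each 32×32 mm in cross-section, run from the floor (z = 0) to the underside of the seat, each flush with a corner of the seat.

The ladder is on top of the table. Four stools sit around the table at the −y, +y, −x, +x sides.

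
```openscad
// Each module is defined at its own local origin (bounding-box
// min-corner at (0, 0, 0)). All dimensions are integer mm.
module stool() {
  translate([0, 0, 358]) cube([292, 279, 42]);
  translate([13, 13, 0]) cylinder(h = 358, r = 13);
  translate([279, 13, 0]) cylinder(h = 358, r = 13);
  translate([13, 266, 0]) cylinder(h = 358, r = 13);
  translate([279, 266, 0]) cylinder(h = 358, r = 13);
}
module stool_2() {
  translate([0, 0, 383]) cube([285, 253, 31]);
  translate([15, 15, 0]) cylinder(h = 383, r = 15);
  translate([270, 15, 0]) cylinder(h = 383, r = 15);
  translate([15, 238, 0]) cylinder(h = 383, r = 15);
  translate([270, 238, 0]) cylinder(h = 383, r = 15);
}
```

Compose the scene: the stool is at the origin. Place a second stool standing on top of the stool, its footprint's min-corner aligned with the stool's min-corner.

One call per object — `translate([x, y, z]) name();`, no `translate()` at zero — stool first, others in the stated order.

stool();
translate([0, 0, 400]) stool_2();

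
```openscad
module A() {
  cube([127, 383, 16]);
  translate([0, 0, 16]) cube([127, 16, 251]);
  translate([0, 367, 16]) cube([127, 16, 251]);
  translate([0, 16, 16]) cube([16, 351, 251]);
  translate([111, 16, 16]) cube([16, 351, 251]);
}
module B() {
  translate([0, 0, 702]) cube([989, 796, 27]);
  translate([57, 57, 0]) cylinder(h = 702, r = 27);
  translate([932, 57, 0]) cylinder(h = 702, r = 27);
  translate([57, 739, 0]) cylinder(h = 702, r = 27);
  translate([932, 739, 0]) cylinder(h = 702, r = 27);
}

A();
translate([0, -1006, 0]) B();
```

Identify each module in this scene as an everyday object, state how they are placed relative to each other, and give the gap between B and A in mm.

The table's nearest face is 210 mm from the open box's −y face.

A is an open box. B is a table. The table is on the floor beside the open box on its −y side. The gap between the table and the open box is 210 mm.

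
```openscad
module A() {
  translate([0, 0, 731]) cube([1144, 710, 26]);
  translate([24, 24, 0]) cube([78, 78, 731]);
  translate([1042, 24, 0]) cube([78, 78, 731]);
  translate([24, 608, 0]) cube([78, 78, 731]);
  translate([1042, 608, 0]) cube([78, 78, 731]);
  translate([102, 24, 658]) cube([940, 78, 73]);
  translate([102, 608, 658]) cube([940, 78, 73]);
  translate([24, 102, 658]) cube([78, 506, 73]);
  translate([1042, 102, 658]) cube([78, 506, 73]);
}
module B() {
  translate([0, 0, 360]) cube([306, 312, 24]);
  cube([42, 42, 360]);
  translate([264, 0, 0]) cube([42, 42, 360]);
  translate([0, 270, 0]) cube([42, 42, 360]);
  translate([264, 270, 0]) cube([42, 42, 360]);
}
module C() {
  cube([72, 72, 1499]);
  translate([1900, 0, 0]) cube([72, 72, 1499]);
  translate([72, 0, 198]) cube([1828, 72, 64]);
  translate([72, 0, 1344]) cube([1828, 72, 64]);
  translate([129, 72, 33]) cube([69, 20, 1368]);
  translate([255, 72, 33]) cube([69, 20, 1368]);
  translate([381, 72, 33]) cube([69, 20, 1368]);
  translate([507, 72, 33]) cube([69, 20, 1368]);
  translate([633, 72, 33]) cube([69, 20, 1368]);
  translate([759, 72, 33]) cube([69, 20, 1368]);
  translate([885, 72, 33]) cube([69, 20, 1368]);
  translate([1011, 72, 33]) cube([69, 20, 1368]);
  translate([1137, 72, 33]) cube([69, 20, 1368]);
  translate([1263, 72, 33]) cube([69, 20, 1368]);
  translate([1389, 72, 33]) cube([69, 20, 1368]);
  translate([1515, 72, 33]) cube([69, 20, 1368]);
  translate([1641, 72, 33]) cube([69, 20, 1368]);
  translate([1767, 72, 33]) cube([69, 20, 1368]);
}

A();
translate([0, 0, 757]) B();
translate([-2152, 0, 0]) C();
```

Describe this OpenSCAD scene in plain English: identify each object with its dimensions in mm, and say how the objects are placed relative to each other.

A is a table: top 1144 mm (x) × 710 mm (y), 26 mm thick, upper face at z = 757 mm, on four 78×78 mm square legs, each inset 24 mm from the nearest pair of top edges, running from z = 0 to the bottom of the top. Four apron rails, 78 mm thick and 73 mm tall, run between adjacent legs with their top edges flush with the underside of the top and their outer faces flush with the legs' outer faces.

B is a simple wooden stool: a rectangular seat 306 mm (x) by 312 mm (y), 24 mm thick, top face at z = 384 mm, on four square legs, each 42×42 mm in cross-section. The legs rest on z = 0, each flush with a corner of the seat.

C is a fence section. Two 72×72 mm posts, 1499 mm tall, stand on the floor with a clear span of 1828 mm between their inner faces. Two horizontal rails of 72×64 mm section span the gap between the posts with their undersides at z = 198 mm and z = 1344 mm, flush with the posts' −y face. 14 pickets, each 69 mm wide, 20 mm thick and 1368 mm tall, are fixed to the +y face of the rails with their bottoms at z = 33 mm, evenly spaced across the span with equal gaps (rounded down to the nearest mm) at the −x end and between each pair — any rounding remainder accumulates at the +x end.

The stool is on top of the table. The fence section is on the floor beside the table on its −x side.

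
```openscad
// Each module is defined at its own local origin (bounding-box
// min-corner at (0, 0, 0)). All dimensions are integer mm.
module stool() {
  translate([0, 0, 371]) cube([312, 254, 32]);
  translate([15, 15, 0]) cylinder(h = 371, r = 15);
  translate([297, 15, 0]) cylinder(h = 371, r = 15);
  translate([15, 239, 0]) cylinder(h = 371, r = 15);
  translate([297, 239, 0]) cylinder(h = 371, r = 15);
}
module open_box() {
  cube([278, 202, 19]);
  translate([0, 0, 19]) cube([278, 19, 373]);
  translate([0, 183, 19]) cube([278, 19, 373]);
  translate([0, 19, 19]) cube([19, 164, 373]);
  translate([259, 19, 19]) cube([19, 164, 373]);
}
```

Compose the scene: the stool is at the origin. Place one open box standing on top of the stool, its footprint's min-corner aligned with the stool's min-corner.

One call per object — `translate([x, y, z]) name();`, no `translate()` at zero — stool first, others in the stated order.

stool();
translate([0, 0, 403]) open_box();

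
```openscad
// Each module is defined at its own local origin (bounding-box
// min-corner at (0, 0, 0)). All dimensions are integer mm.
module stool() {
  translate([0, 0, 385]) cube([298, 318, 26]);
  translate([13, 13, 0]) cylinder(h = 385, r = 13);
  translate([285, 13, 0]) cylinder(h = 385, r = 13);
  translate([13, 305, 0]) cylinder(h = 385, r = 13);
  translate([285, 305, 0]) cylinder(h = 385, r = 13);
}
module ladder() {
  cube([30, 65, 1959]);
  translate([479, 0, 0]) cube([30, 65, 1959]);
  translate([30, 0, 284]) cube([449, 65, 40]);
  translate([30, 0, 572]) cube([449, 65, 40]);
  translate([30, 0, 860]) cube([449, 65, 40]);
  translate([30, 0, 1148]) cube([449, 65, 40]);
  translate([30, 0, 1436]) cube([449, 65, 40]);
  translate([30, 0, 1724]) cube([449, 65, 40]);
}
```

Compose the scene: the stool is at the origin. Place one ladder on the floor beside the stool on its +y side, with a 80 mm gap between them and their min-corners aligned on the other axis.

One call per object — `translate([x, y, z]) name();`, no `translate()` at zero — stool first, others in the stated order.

stool();
translate([0, 398, 0]) ladder();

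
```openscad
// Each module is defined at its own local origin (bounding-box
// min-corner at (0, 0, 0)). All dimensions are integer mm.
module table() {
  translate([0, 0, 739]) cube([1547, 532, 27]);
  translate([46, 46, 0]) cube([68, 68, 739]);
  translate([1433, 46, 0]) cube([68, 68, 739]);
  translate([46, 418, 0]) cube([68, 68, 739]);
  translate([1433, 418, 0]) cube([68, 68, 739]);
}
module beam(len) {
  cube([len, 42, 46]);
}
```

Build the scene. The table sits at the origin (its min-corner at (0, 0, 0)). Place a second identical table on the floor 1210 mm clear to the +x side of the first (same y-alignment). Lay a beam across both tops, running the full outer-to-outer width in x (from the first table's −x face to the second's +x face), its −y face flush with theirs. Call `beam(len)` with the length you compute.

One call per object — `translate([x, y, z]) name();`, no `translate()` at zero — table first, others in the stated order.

table();
translate([2757, 0, 0]) table();
translate([0, 0, 766]) beam(4304);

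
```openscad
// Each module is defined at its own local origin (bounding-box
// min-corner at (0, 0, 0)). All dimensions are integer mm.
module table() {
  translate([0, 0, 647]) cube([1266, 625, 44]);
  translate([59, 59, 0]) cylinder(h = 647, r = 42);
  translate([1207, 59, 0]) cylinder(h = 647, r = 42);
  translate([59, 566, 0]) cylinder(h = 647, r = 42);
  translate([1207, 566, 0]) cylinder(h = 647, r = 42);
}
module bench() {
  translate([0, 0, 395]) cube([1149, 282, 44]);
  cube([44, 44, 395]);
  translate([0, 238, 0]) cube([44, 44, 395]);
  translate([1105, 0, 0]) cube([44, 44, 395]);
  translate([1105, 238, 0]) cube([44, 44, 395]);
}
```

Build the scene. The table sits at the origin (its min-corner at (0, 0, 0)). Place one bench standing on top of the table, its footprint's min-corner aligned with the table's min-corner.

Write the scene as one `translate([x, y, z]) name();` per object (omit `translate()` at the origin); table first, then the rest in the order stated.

table();
translate([0, 0, 691]) bench();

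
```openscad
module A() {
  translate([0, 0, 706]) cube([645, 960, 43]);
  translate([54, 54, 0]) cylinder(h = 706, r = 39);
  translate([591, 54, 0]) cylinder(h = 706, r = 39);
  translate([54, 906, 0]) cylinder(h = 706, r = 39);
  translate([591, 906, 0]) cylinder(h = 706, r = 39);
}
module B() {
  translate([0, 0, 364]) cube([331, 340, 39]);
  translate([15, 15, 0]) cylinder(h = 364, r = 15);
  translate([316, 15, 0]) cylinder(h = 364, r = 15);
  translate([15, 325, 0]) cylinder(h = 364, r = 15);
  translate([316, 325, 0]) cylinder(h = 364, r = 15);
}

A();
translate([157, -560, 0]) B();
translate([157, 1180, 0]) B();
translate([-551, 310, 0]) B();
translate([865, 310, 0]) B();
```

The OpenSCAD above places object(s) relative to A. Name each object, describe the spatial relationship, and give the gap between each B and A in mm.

A is a table. B is a stool. Four stools sit around the table at the −y, +y, −x, +x sides. The gap between each stool and the table is 220 mm.

Each stool's nearest face is 220 mm from the table's bounding box.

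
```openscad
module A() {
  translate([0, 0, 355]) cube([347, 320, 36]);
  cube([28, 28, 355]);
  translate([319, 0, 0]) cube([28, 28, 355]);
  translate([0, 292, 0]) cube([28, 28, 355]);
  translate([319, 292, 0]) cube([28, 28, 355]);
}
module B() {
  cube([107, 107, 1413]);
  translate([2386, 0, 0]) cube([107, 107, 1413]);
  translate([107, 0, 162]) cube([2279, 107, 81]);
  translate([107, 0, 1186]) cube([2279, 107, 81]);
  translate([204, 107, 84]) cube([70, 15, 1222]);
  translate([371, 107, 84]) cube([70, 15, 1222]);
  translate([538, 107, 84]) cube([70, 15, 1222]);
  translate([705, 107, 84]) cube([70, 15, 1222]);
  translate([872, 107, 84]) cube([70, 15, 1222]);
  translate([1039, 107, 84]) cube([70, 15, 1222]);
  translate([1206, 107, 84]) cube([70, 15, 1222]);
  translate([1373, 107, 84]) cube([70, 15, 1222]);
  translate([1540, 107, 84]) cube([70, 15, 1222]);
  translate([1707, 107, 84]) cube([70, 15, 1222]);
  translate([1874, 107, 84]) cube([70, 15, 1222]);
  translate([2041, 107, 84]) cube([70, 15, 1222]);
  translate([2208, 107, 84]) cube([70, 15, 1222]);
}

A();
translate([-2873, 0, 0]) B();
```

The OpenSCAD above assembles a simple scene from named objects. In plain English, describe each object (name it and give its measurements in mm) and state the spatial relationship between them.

A is a four-legged stool. The seat is a 347×320×36 mm slab whose top surface is at z = 391 mm; four square legs, each 28×28 mm in cross-section, run from the floor (z = 0) to the underside of the seat, each flush with a corner of the seat.

B is a fence section. Two 107×107 mm posts, 1413 mm tall, stand on the floor with a clear span of 2279 mm between their inner faces. Two horizontal rails of 107×81 mm section span the gap between the posts with their undersides at z = 162 mm and z = 1186 mm, flush with the posts' −y face. 13 pickets, each 70 mm wide, 15 mm thick and 1222 mm tall, are fixed to the +y face of the rails with their bottoms at z = 84 mm, evenly spaced across the span with equal gaps (rounded down to the nearest mm) at the −x end and between each pair — any rounding remainder accumulates at the +x end.

The fence section is on the floor beside the stool on its −x side.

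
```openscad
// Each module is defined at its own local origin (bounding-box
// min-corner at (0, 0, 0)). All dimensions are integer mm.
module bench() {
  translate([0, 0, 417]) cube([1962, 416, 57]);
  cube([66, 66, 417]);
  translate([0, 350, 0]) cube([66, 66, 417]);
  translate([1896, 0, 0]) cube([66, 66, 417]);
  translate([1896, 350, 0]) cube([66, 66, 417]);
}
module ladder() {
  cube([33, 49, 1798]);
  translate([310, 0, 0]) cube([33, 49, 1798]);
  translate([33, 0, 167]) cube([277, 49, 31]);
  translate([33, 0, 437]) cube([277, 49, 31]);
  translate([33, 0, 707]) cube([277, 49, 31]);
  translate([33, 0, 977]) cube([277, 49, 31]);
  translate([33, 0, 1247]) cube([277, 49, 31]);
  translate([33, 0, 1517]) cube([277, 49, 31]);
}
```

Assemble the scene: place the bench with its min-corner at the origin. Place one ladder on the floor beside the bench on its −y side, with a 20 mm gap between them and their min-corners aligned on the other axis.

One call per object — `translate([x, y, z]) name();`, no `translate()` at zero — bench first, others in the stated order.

bench();
translate([0, -69, 0]) ladder();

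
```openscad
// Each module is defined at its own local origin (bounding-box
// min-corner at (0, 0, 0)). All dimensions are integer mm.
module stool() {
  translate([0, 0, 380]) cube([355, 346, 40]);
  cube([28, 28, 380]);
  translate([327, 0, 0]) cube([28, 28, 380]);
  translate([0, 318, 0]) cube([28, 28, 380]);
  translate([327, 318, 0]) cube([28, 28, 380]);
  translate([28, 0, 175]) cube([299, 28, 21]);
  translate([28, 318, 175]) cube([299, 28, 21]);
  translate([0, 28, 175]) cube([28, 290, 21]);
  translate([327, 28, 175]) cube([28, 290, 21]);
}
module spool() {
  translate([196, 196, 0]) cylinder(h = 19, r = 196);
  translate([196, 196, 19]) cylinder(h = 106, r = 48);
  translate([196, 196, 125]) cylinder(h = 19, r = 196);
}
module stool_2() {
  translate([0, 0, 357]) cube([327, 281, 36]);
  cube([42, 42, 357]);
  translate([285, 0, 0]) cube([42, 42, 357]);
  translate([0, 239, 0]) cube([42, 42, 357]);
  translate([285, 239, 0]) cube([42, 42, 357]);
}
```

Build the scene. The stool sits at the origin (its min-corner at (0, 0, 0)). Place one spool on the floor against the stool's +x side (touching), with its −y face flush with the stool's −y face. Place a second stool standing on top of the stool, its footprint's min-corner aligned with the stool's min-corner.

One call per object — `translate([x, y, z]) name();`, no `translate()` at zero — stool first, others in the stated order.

stool();
translate([355, 0, 0]) spool();
translate([0, 0, 420]) stool_2();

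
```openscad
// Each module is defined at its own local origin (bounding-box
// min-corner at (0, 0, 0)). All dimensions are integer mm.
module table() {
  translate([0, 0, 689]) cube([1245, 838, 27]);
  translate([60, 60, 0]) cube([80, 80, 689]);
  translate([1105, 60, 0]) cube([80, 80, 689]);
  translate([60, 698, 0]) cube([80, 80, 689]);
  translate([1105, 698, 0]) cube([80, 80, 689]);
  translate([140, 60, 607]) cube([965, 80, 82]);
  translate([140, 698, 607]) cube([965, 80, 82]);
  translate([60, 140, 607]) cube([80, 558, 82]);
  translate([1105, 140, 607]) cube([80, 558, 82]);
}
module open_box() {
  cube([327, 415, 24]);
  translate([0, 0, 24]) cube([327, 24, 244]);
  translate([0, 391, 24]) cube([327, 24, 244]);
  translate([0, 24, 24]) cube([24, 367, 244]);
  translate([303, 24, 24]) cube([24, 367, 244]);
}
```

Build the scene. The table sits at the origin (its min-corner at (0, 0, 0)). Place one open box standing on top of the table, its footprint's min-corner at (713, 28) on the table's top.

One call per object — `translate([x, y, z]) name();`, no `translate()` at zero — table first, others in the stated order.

table();
translate([713, 28, 716]) open_box();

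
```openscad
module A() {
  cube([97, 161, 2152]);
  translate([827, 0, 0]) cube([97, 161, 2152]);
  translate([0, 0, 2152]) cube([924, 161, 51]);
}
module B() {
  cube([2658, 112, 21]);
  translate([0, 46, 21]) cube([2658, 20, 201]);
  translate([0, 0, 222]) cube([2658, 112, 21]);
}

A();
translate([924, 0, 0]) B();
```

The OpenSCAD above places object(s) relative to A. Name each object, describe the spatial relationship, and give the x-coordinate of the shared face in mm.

A is a door frame. B is an I-beam. The I-beam is against the door frame's +x side, with their −y faces flush. The x-coordinate of the shared face is 924 mm.

The door frame's +x face and the I-beam's −x face are both at x = 924 mm.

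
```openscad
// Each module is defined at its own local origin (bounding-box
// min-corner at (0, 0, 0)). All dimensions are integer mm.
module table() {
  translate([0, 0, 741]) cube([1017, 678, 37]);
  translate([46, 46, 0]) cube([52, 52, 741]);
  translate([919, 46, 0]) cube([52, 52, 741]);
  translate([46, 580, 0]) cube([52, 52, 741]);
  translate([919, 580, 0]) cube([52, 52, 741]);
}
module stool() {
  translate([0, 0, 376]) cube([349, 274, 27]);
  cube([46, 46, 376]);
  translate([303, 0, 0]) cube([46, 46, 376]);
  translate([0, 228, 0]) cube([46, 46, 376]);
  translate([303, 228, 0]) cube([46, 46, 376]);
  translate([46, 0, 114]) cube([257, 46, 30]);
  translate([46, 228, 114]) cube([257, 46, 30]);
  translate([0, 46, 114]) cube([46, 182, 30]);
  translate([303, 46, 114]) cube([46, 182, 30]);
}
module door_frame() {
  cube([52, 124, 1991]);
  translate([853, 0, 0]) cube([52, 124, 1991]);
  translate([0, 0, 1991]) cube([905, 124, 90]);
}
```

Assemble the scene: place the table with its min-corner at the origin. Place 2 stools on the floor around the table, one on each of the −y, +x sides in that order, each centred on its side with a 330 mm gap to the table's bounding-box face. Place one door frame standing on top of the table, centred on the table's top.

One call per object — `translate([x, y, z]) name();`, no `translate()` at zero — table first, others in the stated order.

table();
translate([334, -604, 0]) stool();
translate([1347, 202, 0]) stool();
translate([56, 277, 778]) door_frame();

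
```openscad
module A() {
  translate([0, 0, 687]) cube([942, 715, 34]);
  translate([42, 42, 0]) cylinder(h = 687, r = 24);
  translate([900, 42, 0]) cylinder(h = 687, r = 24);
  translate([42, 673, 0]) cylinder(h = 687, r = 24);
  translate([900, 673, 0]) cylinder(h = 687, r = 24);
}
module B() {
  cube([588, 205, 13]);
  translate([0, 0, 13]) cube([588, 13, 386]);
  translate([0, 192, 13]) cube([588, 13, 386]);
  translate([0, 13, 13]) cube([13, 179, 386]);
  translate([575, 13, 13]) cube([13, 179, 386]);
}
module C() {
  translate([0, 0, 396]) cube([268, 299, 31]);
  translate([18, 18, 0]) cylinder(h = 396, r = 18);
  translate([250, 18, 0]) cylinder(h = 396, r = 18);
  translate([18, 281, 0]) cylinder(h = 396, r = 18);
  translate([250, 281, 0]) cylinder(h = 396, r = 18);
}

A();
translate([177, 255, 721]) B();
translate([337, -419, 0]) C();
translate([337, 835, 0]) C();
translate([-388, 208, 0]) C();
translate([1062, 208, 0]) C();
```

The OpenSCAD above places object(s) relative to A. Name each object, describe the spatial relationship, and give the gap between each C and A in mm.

Each stool's nearest face is 120 mm from the table's bounding box.

A is a table. B is an open box. C is a stool. The open box is on top of the table, centred. Four stools sit around the table at the −y, +y, −x, +x sides. The gap between each stool and the table is 120 mm.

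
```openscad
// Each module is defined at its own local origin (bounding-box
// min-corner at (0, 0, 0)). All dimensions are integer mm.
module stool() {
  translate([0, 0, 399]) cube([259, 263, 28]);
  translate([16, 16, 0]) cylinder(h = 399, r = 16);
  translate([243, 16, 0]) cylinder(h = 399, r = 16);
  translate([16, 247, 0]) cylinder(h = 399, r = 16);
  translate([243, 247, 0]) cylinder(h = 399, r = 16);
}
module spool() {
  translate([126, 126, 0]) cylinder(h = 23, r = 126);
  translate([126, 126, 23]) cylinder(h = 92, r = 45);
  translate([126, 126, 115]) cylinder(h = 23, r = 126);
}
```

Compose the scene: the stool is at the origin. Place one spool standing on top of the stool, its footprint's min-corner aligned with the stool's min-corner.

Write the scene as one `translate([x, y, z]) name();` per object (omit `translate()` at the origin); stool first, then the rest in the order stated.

stool();
translate([0, 0, 427]) spool();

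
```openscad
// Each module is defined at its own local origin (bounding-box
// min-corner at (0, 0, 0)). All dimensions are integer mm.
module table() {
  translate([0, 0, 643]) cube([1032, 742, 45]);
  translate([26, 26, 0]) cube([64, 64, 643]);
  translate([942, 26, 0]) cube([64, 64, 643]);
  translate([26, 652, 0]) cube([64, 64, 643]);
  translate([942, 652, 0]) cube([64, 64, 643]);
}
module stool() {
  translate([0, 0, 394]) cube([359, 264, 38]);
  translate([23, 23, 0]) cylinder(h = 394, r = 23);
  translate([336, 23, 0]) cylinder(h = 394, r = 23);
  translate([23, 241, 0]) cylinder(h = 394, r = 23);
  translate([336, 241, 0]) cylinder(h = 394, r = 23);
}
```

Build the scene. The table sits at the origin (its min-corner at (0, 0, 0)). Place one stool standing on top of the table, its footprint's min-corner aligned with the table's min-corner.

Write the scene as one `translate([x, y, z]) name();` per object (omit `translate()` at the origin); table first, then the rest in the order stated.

table();
translate([0, 0, 688]) stool();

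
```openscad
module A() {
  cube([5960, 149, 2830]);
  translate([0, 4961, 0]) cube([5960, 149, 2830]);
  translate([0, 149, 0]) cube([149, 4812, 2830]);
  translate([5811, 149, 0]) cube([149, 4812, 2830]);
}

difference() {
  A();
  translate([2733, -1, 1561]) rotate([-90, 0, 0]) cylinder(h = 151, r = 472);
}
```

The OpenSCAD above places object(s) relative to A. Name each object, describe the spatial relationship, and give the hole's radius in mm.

A is a house frame. The house frame has a circular hole through its front wall. The hole's radius is 472 mm.

The subtracted cylinder has r = 472 mm.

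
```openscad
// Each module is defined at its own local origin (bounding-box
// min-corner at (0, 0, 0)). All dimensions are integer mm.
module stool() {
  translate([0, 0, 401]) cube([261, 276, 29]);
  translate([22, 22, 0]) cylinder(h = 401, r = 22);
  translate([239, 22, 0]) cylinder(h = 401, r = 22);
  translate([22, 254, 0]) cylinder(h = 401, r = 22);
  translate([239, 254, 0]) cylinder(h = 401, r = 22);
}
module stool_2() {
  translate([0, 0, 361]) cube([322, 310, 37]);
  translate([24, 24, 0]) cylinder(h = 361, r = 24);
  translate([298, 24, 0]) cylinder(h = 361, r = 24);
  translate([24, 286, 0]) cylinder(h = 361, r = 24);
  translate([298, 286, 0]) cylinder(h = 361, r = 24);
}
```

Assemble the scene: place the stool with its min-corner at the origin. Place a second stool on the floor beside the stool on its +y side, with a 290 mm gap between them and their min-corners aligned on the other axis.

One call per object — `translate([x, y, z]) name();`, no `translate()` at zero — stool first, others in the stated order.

stool();
translate([0, 566, 0]) stool_2();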